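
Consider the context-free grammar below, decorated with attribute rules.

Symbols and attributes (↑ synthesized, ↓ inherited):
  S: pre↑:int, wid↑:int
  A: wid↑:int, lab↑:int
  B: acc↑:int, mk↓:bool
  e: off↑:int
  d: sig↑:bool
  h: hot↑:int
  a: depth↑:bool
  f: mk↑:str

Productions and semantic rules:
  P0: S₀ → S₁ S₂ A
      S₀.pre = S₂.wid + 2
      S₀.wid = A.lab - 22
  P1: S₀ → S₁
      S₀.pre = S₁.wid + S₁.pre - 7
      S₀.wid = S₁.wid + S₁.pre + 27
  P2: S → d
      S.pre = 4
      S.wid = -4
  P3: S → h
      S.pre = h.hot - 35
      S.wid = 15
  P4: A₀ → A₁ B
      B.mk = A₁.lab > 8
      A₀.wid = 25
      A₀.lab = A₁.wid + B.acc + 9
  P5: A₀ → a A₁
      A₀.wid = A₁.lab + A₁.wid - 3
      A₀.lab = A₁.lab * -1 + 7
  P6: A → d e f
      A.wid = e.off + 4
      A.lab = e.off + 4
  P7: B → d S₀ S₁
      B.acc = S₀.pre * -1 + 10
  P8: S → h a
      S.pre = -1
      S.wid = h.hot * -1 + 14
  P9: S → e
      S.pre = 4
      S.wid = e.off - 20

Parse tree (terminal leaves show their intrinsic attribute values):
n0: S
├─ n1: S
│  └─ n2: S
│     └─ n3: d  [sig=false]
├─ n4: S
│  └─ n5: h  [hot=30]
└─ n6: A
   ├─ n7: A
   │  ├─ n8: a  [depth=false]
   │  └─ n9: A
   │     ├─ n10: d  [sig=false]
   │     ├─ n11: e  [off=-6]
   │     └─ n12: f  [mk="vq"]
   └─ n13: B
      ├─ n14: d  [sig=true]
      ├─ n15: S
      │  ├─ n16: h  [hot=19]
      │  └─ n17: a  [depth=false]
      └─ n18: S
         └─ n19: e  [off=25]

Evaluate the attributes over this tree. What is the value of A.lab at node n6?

1. n3.sig = false  [terminal]
2. n2.pre = 4  [4]
3. n2.wid = -4  [-4]
4. n1.pre = -7  [S₁.wid + S₁.pre - 7]
5. n1.wid = 27  [S₁.wid + S₁.pre + 27]
6. n5.hot = 30  [terminal]
7. n4.pre = -5  [h.hot - 35]
8. n4.wid = 15  [15]
9. n8.depth = false  [terminal]
10. n10.sig = false  [terminal]
11. n11.off = -6  [terminal]
12. n12.mk = "vq"  [terminal]
13. n9.wid = -2  [e.off + 4]
14. n9.lab = -2  [e.off + 4]
15. n7.wid = -7  [A₁.lab + A₁.wid - 3]
16. n7.lab = 9  [A₁.lab * -1 + 7]
17. n13.mk = true  [A₁.lab > 8]
18. n14.sig = true  [terminal]
19. n16.hot = 19  [terminal]
20. n17.depth = false  [terminal]
21. n15.pre = -1  [-1]
22. n15.wid = -5  [h.hot * -1 + 14]
23. n19.off = 25  [terminal]
24. n18.pre = 4  [4]
25. n18.wid = 5  [e.off - 20]
26. n13.acc = 11  [S₀.pre * -1 + 10]
27. n6.wid = 25  [25]
28. n6.lab = 13  [A₁.wid + B.acc + 9]
29. n0.pre = 17  [S₂.wid + 2]
30. n0.wid = -9  [A.lab - 22]

13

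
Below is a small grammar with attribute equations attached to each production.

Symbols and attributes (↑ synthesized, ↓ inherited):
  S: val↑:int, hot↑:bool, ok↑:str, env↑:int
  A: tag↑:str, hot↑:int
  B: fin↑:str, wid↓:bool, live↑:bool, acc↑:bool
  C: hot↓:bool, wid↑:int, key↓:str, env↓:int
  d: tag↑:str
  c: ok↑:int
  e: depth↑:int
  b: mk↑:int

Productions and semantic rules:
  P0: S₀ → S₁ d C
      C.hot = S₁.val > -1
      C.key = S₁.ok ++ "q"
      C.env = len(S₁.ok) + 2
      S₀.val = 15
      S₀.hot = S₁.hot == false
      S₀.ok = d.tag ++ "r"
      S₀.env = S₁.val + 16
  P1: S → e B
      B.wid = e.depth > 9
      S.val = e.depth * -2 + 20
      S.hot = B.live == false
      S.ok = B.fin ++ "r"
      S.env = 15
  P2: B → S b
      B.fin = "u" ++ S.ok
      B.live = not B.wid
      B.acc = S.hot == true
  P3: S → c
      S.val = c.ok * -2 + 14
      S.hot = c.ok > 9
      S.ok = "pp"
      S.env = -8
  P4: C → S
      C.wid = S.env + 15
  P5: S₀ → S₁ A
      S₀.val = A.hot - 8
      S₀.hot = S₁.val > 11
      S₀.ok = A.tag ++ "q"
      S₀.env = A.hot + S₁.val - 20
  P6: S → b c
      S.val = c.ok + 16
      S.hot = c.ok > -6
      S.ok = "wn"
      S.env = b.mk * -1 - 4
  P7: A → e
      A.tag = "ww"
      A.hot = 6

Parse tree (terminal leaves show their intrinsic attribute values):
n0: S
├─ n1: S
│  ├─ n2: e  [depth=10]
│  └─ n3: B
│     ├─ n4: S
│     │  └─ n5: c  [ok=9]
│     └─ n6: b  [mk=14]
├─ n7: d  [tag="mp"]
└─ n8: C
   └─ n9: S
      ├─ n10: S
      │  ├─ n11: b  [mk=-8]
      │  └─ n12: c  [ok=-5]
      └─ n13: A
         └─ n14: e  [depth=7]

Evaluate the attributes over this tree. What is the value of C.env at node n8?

6

1. n2.depth = 10  [terminal]
2. n3.wid = true  [e.depth > 9]
3. n5.ok = 9  [terminal]
4. n4.val = -4  [c.ok * -2 + 14]
5. n4.hot = false  [c.ok > 9]
6. n4.ok = "pp"  ["pp"]
7. n4.env = -8  [-8]
8. n6.mk = 14  [terminal]
9. n3.fin = "upp"  ["u" ++ S.ok]
10. n3.live = false  [not B.wid]
11. n3.acc = false  [S.hot == true]
12. n1.val = 0  [e.depth * -2 + 20]
13. n1.hot = true  [B.live == false]
14. n1.ok = "uppr"  [B.fin ++ "r"]
15. n1.env = 15  [15]
16. n7.tag = "mp"  [terminal]
17. n8.hot = true  [S₁.val > -1]
18. n8.key = "upprq"  [S₁.ok ++ "q"]
19. n8.env = 6  [len(S₁.ok) + 2]
20. n11.mk = -8  [terminal]
21. n12.ok = -5  [terminal]
22. n10.val = 11  [c.ok + 16]
23. n10.hot = true  [c.ok > -6]
24. n10.ok = "wn"  ["wn"]
25. n10.env = 4  [b.mk * -1 - 4]
26. n14.depth = 7  [terminal]
27. n13.tag = "ww"  ["ww"]
28. n13.hot = 6  [6]
29. n9.val = -2  [A.hot - 8]
30. n9.hot = false  [S₁.val > 11]
31. n9.ok = "wwq"  [A.tag ++ "q"]
32. n9.env = -3  [A.hot + S₁.val - 20]
33. n8.wid = 12  [S.env + 15]
34. n0.val = 15  [15]
35. n0.hot = false  [S₁.hot == false]
36. n0.ok = "mpr"  [d.tag ++ "r"]
37. n0.env = 16  [S₁.val + 16]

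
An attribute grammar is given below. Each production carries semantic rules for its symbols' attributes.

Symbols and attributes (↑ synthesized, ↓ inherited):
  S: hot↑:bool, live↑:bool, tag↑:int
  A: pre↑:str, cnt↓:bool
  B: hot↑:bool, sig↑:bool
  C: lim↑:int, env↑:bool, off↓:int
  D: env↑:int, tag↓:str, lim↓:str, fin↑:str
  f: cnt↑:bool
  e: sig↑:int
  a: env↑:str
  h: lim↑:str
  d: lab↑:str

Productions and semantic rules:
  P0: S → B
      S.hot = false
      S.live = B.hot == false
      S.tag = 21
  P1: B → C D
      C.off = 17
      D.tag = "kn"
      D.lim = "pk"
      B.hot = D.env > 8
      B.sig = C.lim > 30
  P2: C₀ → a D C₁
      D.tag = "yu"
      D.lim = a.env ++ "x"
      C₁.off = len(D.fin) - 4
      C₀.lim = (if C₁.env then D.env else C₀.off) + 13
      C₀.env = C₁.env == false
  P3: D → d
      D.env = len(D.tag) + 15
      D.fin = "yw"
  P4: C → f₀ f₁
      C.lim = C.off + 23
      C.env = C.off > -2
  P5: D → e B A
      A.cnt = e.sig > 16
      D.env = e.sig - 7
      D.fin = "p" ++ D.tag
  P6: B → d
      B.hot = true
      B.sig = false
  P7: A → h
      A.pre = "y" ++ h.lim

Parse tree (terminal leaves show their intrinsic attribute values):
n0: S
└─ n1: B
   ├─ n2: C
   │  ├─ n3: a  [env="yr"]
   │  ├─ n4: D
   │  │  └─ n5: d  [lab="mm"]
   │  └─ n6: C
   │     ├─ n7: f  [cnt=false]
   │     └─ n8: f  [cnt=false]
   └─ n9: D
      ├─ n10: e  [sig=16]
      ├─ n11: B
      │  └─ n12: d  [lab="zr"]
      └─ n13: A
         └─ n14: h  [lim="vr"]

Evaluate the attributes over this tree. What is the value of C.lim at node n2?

30

1. n2.off = 17  [17]
2. n3.env = "yr"  [terminal]
3. n4.tag = "yu"  ["yu"]
4. n4.lim = "yrx"  [a.env ++ "x"]
5. n5.lab = "mm"  [terminal]
6. n4.env = 17  [len(D.tag) + 15]
7. n4.fin = "yw"  ["yw"]
8. n6.off = -2  [len(D.fin) - 4]
9. n7.cnt = false  [terminal]
10. n8.cnt = false  [terminal]
11. n6.lim = 21  [C.off + 23]
12. n6.env = false  [C.off > -2]
13. n2.lim = 30  [(if C₁.env then D.env else C₀.off) + 13]
14. n2.env = true  [C₁.env == false]
15. n9.tag = "kn"  ["kn"]
16. n9.lim = "pk"  ["pk"]
17. n10.sig = 16  [terminal]
18. n12.lab = "zr"  [terminal]
19. n11.hot = true  [true]
20. n11.sig = false  [false]
21. n13.cnt = false  [e.sig > 16]
22. n14.lim = "vr"  [terminal]
23. n13.pre = "yvr"  ["y" ++ h.lim]
24. n9.env = 9  [e.sig - 7]
25. n9.fin = "pkn"  ["p" ++ D.tag]
26. n1.hot = true  [D.env > 8]
27. n1.sig = false  [C.lim > 30]
28. n0.hot = false  [false]
29. n0.live = false  [B.hot == false]
30. n0.tag = 21  [21]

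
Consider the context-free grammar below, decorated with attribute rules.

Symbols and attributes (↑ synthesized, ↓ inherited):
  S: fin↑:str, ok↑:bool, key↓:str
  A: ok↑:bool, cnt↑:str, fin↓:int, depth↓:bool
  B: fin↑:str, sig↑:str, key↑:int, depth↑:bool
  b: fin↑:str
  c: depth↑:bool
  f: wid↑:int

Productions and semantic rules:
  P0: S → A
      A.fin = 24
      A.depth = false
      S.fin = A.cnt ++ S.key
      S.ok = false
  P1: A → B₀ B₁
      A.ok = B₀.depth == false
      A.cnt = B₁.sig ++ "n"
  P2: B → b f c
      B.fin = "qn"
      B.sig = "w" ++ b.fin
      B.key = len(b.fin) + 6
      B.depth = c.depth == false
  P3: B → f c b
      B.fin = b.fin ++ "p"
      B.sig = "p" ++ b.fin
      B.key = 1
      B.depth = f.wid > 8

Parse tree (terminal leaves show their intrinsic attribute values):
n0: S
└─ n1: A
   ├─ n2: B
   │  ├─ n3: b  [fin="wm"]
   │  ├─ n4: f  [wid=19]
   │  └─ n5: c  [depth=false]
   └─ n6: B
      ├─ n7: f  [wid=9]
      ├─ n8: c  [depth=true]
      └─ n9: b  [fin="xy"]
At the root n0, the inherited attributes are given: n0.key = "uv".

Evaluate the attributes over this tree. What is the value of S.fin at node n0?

1. n0.key = "uv"  [given at root]
2. n1.fin = 24  [24]
3. n1.depth = false  [false]
4. n3.fin = "wm"  [terminal]
5. n4.wid = 19  [terminal]
6. n5.depth = false  [terminal]
7. n2.fin = "qn"  ["qn"]
8. n2.sig = "wwm"  ["w" ++ b.fin]
9. n2.key = 8  [len(b.fin) + 6]
10. n2.depth = true  [c.depth == false]
11. n7.wid = 9  [terminal]
12. n8.depth = true  [terminal]
13. n9.fin = "xy"  [terminal]
14. n6.fin = "xyp"  [b.fin ++ "p"]
15. n6.sig = "pxy"  ["p" ++ b.fin]
16. n6.key = 1  [1]
17. n6.depth = true  [f.wid > 8]
18. n1.ok = false  [B₀.depth == false]
19. n1.cnt = "pxyn"  [B₁.sig ++ "n"]
20. n0.fin = "pxynuv"  [A.cnt ++ S.key]
21. n0.ok = false  [false]

"pxynuv"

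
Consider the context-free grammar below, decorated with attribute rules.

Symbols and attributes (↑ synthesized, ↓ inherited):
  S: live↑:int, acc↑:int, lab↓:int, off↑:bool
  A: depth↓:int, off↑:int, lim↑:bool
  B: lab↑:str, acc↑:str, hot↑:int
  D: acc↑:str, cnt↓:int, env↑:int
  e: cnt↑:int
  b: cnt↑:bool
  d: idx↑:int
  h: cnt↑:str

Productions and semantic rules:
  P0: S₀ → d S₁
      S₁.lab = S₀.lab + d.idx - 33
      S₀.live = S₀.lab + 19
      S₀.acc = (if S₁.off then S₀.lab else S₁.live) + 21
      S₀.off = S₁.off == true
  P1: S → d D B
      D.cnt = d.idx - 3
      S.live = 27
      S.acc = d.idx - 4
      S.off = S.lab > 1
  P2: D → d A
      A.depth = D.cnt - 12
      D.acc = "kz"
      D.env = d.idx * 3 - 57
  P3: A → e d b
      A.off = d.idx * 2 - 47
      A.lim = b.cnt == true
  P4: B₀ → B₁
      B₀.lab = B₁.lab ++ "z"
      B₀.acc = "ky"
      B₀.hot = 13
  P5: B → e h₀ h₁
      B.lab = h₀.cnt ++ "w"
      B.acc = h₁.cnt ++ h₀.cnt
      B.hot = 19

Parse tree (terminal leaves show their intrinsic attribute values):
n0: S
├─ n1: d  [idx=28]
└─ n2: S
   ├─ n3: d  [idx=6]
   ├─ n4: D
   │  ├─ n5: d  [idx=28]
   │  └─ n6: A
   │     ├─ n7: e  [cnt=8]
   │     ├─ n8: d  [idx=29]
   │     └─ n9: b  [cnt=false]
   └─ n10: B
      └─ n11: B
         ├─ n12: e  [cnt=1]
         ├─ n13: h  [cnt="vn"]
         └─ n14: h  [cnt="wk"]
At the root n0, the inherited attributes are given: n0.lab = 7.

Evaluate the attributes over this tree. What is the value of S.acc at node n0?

28

1. n0.lab = 7  [given at root]
2. n1.idx = 28  [terminal]
3. n2.lab = 2  [S₀.lab + d.idx - 33]
4. n3.idx = 6  [terminal]
5. n4.cnt = 3  [d.idx - 3]
6. n5.idx = 28  [terminal]
7. n6.depth = -9  [D.cnt - 12]
8. n7.cnt = 8  [terminal]
9. n8.idx = 29  [terminal]
10. n9.cnt = false  [terminal]
11. n6.off = 11  [d.idx * 2 - 47]
12. n6.lim = false  [b.cnt == true]
13. n4.acc = "kz"  ["kz"]
14. n4.env = 27  [d.idx * 3 - 57]
15. n12.cnt = 1  [terminal]
16. n13.cnt = "vn"  [terminal]
17. n14.cnt = "wk"  [terminal]
18. n11.lab = "vnw"  [h₀.cnt ++ "w"]
19. n11.acc = "wkvn"  [h₁.cnt ++ h₀.cnt]
20. n11.hot = 19  [19]
21. n10.lab = "vnwz"  [B₁.lab ++ "z"]
22. n10.acc = "ky"  ["ky"]
23. n10.hot = 13  [13]
24. n2.live = 27  [27]
25. n2.acc = 2  [d.idx - 4]
26. n2.off = true  [S.lab > 1]
27. n0.live = 26  [S₀.lab + 19]
28. n0.acc = 28  [(if S₁.off then S₀.lab else S₁.live) + 21]
29. n0.off = true  [S₁.off == true]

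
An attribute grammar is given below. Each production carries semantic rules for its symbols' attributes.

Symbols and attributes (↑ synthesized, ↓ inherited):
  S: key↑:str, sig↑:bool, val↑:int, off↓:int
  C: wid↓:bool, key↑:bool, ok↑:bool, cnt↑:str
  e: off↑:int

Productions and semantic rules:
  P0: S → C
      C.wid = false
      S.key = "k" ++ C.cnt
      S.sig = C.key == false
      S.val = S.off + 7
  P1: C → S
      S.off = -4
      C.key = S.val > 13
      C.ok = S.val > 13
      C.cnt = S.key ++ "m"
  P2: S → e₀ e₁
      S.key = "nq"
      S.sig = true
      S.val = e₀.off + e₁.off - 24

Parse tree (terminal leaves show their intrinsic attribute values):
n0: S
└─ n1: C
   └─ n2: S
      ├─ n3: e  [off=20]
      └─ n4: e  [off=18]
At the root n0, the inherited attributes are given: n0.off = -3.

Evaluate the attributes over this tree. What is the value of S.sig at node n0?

false

1. n0.off = -3  [given at root]
2. n1.wid = false  [false]
3. n2.off = -4  [-4]
4. n3.off = 20  [terminal]
5. n4.off = 18  [terminal]
6. n2.key = "nq"  ["nq"]
7. n2.sig = true  [true]
8. n2.val = 14  [e₀.off + e₁.off - 24]
9. n1.key = true  [S.val > 13]
10. n1.ok = true  [S.val > 13]
11. n1.cnt = "nqm"  [S.key ++ "m"]
12. n0.key = "knqm"  ["k" ++ C.cnt]
13. n0.sig = false  [C.key == false]
14. n0.val = 4  [S.off + 7]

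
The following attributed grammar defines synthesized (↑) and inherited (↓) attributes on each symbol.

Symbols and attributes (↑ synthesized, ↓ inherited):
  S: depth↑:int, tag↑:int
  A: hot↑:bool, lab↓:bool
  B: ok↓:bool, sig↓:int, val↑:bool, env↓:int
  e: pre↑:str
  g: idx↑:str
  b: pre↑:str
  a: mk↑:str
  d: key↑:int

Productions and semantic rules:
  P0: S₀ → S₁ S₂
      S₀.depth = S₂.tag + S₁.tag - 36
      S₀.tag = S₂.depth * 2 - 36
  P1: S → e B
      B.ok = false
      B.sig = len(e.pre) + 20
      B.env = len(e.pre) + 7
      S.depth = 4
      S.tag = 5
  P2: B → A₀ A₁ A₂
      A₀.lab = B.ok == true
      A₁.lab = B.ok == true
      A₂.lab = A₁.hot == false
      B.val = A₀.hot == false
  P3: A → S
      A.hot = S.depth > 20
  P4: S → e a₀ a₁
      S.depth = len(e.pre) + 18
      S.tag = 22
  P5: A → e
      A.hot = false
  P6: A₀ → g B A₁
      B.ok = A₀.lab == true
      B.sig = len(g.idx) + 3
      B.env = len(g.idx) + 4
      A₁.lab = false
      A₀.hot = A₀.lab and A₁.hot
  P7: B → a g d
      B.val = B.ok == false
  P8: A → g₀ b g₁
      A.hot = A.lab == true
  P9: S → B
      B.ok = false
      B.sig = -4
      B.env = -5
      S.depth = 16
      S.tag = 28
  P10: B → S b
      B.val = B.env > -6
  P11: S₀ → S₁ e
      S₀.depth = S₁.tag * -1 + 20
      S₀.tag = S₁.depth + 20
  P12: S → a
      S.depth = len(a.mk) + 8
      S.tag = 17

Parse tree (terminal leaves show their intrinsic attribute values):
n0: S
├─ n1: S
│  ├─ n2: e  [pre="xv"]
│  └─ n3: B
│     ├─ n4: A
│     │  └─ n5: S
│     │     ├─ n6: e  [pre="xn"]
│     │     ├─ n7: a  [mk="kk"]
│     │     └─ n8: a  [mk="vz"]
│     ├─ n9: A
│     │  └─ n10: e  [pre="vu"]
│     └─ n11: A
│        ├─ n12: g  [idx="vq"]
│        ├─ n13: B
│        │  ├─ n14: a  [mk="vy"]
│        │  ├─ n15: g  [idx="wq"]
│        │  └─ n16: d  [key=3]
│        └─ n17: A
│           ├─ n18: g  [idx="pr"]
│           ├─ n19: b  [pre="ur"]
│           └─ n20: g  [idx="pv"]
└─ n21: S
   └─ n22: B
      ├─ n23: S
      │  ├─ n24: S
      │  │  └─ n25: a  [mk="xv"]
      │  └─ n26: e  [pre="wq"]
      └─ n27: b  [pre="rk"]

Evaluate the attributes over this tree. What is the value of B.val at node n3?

1. n2.pre = "xv"  [terminal]
2. n3.ok = false  [false]
3. n3.sig = 22  [len(e.pre) + 20]
4. n3.env = 9  [len(e.pre) + 7]
5. n4.lab = false  [B.ok == true]
6. n6.pre = "xn"  [terminal]
7. n7.mk = "kk"  [terminal]
8. n8.mk = "vz"  [terminal]
9. n5.depth = 20  [len(e.pre) + 18]
10. n5.tag = 22  [22]
11. n4.hot = false  [S.depth > 20]
12. n9.lab = false  [B.ok == true]
13. n10.pre = "vu"  [terminal]
14. n9.hot = false  [false]
15. n11.lab = true  [A₁.hot == false]
16. n12.idx = "vq"  [terminal]
17. n13.ok = true  [A₀.lab == true]
18. n13.sig = 5  [len(g.idx) + 3]
19. n13.env = 6  [len(g.idx) + 4]
20. n14.mk = "vy"  [terminal]
21. n15.idx = "wq"  [terminal]
22. n16.key = 3  [terminal]
23. n13.val = false  [B.ok == false]
24. n17.lab = false  [false]
25. n18.idx = "pr"  [terminal]
26. n19.pre = "ur"  [terminal]
27. n20.idx = "pv"  [terminal]
28. n17.hot = false  [A.lab == true]
29. n11.hot = false  [A₀.lab and A₁.hot]
30. n3.val = true  [A₀.hot == false]
31. n1.depth = 4  [4]
32. n1.tag = 5  [5]
33. n22.ok = false  [false]
34. n22.sig = -4  [-4]
35. n22.env = -5  [-5]
36. n25.mk = "xv"  [terminal]
37. n24.depth = 10  [len(a.mk) + 8]
38. n24.tag = 17  [17]
39. n26.pre = "wq"  [terminal]
40. n23.depth = 3  [S₁.tag * -1 + 20]
41. n23.tag = 30  [S₁.depth + 20]
42. n27.pre = "rk"  [terminal]
43. n22.val = true  [B.env > -6]
44. n21.depth = 16  [16]
45. n21.tag = 28  [28]
46. n0.depth = -3  [S₂.tag + S₁.tag - 36]
47. n0.tag = -4  [S₂.depth * 2 - 36]

true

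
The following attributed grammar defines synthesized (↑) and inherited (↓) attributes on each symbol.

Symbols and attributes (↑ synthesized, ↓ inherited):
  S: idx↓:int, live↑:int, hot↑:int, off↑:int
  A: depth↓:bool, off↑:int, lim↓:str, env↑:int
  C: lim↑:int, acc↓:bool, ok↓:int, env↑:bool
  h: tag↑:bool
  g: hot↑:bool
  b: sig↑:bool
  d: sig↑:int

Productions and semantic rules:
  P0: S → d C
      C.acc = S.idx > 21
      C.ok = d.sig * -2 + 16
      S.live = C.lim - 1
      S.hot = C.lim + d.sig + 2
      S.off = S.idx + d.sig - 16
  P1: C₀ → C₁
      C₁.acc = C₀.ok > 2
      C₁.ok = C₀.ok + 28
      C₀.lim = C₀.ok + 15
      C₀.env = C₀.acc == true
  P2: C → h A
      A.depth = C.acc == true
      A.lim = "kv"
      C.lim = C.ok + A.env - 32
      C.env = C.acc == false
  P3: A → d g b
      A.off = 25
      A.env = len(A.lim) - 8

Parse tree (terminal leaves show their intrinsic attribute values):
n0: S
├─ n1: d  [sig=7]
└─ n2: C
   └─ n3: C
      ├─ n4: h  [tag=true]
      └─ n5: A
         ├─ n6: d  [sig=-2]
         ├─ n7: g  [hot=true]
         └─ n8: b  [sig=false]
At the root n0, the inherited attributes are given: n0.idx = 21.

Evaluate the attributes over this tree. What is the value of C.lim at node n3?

-8

1. n0.idx = 21  [given at root]
2. n1.sig = 7  [terminal]
3. n2.acc = false  [S.idx > 21]
4. n2.ok = 2  [d.sig * -2 + 16]
5. n3.acc = false  [C₀.ok > 2]
6. n3.ok = 30  [C₀.ok + 28]
7. n4.tag = true  [terminal]
8. n5.depth = false  [C.acc == true]
9. n5.lim = "kv"  ["kv"]
10. n6.sig = -2  [terminal]
11. n7.hot = true  [terminal]
12. n8.sig = false  [terminal]
13. n5.off = 25  [25]
14. n5.env = -6  [len(A.lim) - 8]
15. n3.lim = -8  [C.ok + A.env - 32]
16. n3.env = true  [C.acc == false]
17. n2.lim = 17  [C₀.ok + 15]
18. n2.env = false  [C₀.acc == true]
19. n0.live = 16  [C.lim - 1]
20. n0.hot = 26  [C.lim + d.sig + 2]
21. n0.off = 12  [S.idx + d.sig - 16]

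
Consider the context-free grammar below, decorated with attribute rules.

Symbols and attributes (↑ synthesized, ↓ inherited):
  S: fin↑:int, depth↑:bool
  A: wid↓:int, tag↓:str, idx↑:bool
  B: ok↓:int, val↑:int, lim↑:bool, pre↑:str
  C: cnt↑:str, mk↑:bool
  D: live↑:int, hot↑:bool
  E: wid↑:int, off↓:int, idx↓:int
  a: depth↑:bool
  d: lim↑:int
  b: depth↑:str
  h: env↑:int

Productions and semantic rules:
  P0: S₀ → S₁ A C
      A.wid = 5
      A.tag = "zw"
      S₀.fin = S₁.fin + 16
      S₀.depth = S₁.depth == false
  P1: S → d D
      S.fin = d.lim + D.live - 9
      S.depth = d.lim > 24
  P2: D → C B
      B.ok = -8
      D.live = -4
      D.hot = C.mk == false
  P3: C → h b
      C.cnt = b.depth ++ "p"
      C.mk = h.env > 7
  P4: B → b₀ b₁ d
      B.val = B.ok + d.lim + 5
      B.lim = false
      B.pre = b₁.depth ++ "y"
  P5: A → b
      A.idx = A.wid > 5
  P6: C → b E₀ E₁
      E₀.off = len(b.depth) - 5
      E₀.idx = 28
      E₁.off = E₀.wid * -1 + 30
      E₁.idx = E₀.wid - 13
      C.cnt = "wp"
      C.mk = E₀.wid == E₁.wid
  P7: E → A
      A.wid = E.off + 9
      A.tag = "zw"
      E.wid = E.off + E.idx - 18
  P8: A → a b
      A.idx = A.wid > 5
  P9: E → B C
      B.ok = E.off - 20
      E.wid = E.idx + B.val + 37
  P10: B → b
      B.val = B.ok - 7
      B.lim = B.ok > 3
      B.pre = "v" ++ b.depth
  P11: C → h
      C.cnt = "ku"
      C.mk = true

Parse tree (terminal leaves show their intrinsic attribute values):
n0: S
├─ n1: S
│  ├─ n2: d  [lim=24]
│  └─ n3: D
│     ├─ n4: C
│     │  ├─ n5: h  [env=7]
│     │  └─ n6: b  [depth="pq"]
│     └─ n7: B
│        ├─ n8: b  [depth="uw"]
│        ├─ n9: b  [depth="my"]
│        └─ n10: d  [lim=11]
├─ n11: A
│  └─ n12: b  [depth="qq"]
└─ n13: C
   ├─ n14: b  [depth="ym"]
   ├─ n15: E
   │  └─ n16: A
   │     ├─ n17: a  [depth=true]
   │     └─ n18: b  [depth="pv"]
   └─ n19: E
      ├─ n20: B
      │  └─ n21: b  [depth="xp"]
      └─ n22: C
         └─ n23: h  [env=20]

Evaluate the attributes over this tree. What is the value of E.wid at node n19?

27

1. n2.lim = 24  [terminal]
2. n5.env = 7  [terminal]
3. n6.depth = "pq"  [terminal]
4. n4.cnt = "pqp"  [b.depth ++ "p"]
5. n4.mk = false  [h.env > 7]
6. n7.ok = -8  [-8]
7. n8.depth = "uw"  [terminal]
8. n9.depth = "my"  [terminal]
9. n10.lim = 11  [terminal]
10. n7.val = 8  [B.ok + d.lim + 5]
11. n7.lim = false  [false]
12. n7.pre = "myy"  [b₁.depth ++ "y"]
13. n3.live = -4  [-4]
14. n3.hot = true  [C.mk == false]
15. n1.fin = 11  [d.lim + D.live - 9]
16. n1.depth = false  [d.lim > 24]
17. n11.wid = 5  [5]
18. n11.tag = "zw"  ["zw"]
19. n12.depth = "qq"  [terminal]
20. n11.idx = false  [A.wid > 5]
21. n14.depth = "ym"  [terminal]
22. n15.off = -3  [len(b.depth) - 5]
23. n15.idx = 28  [28]
24. n16.wid = 6  [E.off + 9]
25. n16.tag = "zw"  ["zw"]
26. n17.depth = true  [terminal]
27. n18.depth = "pv"  [terminal]
28. n16.idx = true  [A.wid > 5]
29. n15.wid = 7  [E.off + E.idx - 18]
30. n19.off = 23  [E₀.wid * -1 + 30]
31. n19.idx = -6  [E₀.wid - 13]
32. n20.ok = 3  [E.off - 20]
33. n21.depth = "xp"  [terminal]
34. n20.val = -4  [B.ok - 7]
35. n20.lim = false  [B.ok > 3]
36. n20.pre = "vxp"  ["v" ++ b.depth]
37. n23.env = 20  [terminal]
38. n22.cnt = "ku"  ["ku"]
39. n22.mk = true  [true]
40. n19.wid = 27  [E.idx + B.val + 37]
41. n13.cnt = "wp"  ["wp"]
42. n13.mk = false  [E₀.wid == E₁.wid]
43. n0.fin = 27  [S₁.fin + 16]
44. n0.depth = true  [S₁.depth == false]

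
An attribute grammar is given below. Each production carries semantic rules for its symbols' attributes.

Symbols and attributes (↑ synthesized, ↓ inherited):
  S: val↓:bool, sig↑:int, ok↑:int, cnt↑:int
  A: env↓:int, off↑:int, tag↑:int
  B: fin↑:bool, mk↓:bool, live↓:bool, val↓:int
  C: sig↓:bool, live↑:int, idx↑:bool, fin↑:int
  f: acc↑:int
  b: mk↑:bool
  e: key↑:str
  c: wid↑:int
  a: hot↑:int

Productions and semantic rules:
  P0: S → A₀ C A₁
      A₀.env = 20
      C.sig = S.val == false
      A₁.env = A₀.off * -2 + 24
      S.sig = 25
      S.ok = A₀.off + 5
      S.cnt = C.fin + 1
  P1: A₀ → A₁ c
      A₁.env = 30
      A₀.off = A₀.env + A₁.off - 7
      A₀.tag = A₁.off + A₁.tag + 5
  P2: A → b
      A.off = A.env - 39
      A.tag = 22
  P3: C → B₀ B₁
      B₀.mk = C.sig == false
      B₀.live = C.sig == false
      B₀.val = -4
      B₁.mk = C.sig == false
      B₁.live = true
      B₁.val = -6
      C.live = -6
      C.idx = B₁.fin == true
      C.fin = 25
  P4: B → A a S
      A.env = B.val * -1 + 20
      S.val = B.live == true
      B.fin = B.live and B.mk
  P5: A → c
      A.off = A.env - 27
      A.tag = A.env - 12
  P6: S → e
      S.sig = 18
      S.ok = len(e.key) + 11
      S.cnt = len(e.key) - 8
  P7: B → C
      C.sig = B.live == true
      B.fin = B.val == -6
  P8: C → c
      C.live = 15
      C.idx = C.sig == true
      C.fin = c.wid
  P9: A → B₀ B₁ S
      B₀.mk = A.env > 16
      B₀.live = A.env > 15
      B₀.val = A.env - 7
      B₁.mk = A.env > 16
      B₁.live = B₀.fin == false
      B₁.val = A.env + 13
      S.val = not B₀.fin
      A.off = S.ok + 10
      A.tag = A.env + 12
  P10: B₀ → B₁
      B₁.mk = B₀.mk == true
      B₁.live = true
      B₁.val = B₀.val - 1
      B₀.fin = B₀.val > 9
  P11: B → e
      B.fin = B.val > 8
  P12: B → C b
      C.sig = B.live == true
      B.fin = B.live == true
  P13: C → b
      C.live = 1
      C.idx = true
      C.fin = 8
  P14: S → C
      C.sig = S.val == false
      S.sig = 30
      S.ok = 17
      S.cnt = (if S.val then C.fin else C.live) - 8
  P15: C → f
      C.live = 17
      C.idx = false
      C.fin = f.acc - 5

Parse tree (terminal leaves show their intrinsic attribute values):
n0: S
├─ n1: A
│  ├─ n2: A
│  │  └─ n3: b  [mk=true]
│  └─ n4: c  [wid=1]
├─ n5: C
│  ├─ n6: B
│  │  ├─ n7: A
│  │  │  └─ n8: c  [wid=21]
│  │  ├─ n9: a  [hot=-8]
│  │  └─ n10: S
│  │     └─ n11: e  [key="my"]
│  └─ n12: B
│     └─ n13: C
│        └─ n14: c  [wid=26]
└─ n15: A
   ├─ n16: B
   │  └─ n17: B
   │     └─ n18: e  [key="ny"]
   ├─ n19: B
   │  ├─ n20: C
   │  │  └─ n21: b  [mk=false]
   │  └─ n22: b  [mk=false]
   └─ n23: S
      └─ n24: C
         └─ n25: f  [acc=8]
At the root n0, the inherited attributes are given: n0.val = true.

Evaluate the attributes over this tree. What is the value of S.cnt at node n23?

-5

1. n0.val = true  [given at root]
2. n1.env = 20  [20]
3. n2.env = 30  [30]
4. n3.mk = true  [terminal]
5. n2.off = -9  [A.env - 39]
6. n2.tag = 22  [22]
7. n4.wid = 1  [terminal]
8. n1.off = 4  [A₀.env + A₁.off - 7]
9. n1.tag = 18  [A₁.off + A₁.tag + 5]
10. n5.sig = false  [S.val == false]
11. n6.mk = true  [C.sig == false]
12. n6.live = true  [C.sig == false]
13. n6.val = -4  [-4]
14. n7.env = 24  [B.val * -1 + 20]
15. n8.wid = 21  [terminal]
16. n7.off = -3  [A.env - 27]
17. n7.tag = 12  [A.env - 12]
18. n9.hot = -8  [terminal]
19. n10.val = true  [B.live == true]
20. n11.key = "my"  [terminal]
21. n10.sig = 18  [18]
22. n10.ok = 13  [len(e.key) + 11]
23. n10.cnt = -6  [len(e.key) - 8]
24. n6.fin = true  [B.live and B.mk]
25. n12.mk = true  [C.sig == false]
26. n12.live = true  [true]
27. n12.val = -6  [-6]
28. n13.sig = true  [B.live == true]
29. n14.wid = 26  [terminal]
30. n13.live = 15  [15]
31. n13.idx = true  [C.sig == true]
32. n13.fin = 26  [c.wid]
33. n12.fin = true  [B.val == -6]
34. n5.live = -6  [-6]
35. n5.idx = true  [B₁.fin == true]
36. n5.fin = 25  [25]
37. n15.env = 16  [A₀.off * -2 + 24]
38. n16.mk = false  [A.env > 16]
39. n16.live = true  [A.env > 15]
40. n16.val = 9  [A.env - 7]
41. n17.mk = false  [B₀.mk == true]
42. n17.live = true  [true]
43. n17.val = 8  [B₀.val - 1]
44. n18.key = "ny"  [terminal]
45. n17.fin = false  [B.val > 8]
46. n16.fin = false  [B₀.val > 9]
47. n19.mk = false  [A.env > 16]
48. n19.live = true  [B₀.fin == false]
49. n19.val = 29  [A.env + 13]
50. n20.sig = true  [B.live == true]
51. n21.mk = false  [terminal]
52. n20.live = 1  [1]
53. n20.idx = true  [true]
54. n20.fin = 8  [8]
55. n22.mk = false  [terminal]
56. n19.fin = true  [B.live == true]
57. n23.val = true  [not B₀.fin]
58. n24.sig = false  [S.val == false]
59. n25.acc = 8  [terminal]
60. n24.live = 17  [17]
61. n24.idx = false  [false]
62. n24.fin = 3  [f.acc - 5]
63. n23.sig = 30  [30]
64. n23.ok = 17  [17]
65. n23.cnt = -5  [(if S.val then C.fin else C.live) - 8]
66. n15.off = 27  [S.ok + 10]
67. n15.tag = 28  [A.env + 12]
68. n0.sig = 25  [25]
69. n0.ok = 9  [A₀.off + 5]
70. n0.cnt = 26  [C.fin + 1]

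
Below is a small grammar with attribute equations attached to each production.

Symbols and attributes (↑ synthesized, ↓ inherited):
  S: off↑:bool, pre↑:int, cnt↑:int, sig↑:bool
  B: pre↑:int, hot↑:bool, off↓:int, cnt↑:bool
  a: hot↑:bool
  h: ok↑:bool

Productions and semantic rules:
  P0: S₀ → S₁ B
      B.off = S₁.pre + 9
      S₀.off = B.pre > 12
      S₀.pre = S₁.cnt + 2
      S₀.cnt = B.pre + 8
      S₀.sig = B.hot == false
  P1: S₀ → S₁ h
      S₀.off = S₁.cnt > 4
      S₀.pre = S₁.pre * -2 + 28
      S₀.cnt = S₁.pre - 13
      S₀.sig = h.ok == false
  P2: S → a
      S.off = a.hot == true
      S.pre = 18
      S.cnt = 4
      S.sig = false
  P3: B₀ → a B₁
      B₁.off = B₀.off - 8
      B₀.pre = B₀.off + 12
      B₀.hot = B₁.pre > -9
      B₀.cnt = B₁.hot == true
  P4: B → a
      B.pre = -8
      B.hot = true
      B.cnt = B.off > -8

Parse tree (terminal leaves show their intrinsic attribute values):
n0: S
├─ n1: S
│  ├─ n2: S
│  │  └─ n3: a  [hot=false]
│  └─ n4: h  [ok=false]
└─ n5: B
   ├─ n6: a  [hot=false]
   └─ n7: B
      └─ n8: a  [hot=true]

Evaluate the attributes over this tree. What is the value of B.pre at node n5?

1. n3.hot = false  [terminal]
2. n2.off = false  [a.hot == true]
3. n2.pre = 18  [18]
4. n2.cnt = 4  [4]
5. n2.sig = false  [false]
6. n4.ok = false  [terminal]
7. n1.off = false  [S₁.cnt > 4]
8. n1.pre = -8  [S₁.pre * -2 + 28]
9. n1.cnt = 5  [S₁.pre - 13]
10. n1.sig = true  [h.ok == false]
11. n5.off = 1  [S₁.pre + 9]
12. n6.hot = false  [terminal]
13. n7.off = -7  [B₀.off - 8]
14. n8.hot = true  [terminal]
15. n7.pre = -8  [-8]
16. n7.hot = true  [true]
17. n7.cnt = true  [B.off > -8]
18. n5.pre = 13  [B₀.off + 12]
19. n5.hot = true  [B₁.pre > -9]
20. n5.cnt = true  [B₁.hot == true]
21. n0.off = true  [B.pre > 12]
22. n0.pre = 7  [S₁.cnt + 2]
23. n0.cnt = 21  [B.pre + 8]
24. n0.sig = false  [B.hot == false]

13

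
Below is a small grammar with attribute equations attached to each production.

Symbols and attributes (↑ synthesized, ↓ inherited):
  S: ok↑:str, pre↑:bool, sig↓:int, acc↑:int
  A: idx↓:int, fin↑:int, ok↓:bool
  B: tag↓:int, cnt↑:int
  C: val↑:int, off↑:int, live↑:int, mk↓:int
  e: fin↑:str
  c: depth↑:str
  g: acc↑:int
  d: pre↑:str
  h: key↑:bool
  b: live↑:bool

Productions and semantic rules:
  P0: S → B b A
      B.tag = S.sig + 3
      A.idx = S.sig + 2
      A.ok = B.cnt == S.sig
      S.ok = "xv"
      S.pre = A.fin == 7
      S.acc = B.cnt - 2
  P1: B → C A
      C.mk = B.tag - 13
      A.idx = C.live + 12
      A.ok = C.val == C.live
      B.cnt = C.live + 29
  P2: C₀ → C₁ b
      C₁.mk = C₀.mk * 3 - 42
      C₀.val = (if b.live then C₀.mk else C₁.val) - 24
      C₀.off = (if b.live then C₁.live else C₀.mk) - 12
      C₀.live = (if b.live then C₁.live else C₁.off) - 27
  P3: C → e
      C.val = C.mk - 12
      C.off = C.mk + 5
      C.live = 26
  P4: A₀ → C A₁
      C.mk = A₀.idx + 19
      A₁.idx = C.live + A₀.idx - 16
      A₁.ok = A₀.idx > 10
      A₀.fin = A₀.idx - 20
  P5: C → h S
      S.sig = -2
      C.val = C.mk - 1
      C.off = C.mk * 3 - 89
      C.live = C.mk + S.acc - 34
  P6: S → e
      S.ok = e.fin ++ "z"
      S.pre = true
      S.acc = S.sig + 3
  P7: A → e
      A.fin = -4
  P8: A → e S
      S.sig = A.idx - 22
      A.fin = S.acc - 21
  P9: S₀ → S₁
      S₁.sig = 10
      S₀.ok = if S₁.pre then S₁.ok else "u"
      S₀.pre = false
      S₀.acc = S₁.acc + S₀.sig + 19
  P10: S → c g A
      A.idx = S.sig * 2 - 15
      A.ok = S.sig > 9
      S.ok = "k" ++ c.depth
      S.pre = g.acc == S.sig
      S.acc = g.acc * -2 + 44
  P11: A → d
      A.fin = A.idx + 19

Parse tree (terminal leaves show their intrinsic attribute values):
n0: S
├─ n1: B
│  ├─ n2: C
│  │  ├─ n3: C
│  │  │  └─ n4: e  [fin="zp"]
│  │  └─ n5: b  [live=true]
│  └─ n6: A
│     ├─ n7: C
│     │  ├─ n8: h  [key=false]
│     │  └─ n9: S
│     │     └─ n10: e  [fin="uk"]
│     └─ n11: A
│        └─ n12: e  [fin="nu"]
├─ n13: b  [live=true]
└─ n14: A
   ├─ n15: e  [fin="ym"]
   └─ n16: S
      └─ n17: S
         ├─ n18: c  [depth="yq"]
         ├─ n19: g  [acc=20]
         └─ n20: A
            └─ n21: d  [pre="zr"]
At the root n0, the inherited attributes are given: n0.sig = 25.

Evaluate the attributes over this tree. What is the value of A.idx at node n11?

-8

1. n0.sig = 25  [given at root]
2. n1.tag = 28  [S.sig + 3]
3. n2.mk = 15  [B.tag - 13]
4. n3.mk = 3  [C₀.mk * 3 - 42]
5. n4.fin = "zp"  [terminal]
6. n3.val = -9  [C.mk - 12]
7. n3.off = 8  [C.mk + 5]
8. n3.live = 26  [26]
9. n5.live = true  [terminal]
10. n2.val = -9  [(if b.live then C₀.mk else C₁.val) - 24]
11. n2.off = 14  [(if b.live then C₁.live else C₀.mk) - 12]
12. n2.live = -1  [(if b.live then C₁.live else C₁.off) - 27]
13. n6.idx = 11  [C.live + 12]
14. n6.ok = false  [C.val == C.live]
15. n7.mk = 30  [A₀.idx + 19]
16. n8.key = false  [terminal]
17. n9.sig = -2  [-2]
18. n10.fin = "uk"  [terminal]
19. n9.ok = "ukz"  [e.fin ++ "z"]
20. n9.pre = true  [true]
21. n9.acc = 1  [S.sig + 3]
22. n7.val = 29  [C.mk - 1]
23. n7.off = 1  [C.mk * 3 - 89]
24. n7.live = -3  [C.mk + S.acc - 34]
25. n11.idx = -8  [C.live + A₀.idx - 16]
26. n11.ok = true  [A₀.idx > 10]
27. n12.fin = "nu"  [terminal]
28. n11.fin = -4  [-4]
29. n6.fin = -9  [A₀.idx - 20]
30. n1.cnt = 28  [C.live + 29]
31. n13.live = true  [terminal]
32. n14.idx = 27  [S.sig + 2]
33. n14.ok = false  [B.cnt == S.sig]
34. n15.fin = "ym"  [terminal]
35. n16.sig = 5  [A.idx - 22]
36. n17.sig = 10  [10]
37. n18.depth = "yq"  [terminal]
38. n19.acc = 20  [terminal]
39. n20.idx = 5  [S.sig * 2 - 15]
40. n20.ok = true  [S.sig > 9]
41. n21.pre = "zr"  [terminal]
42. n20.fin = 24  [A.idx + 19]
43. n17.ok = "kyq"  ["k" ++ c.depth]
44. n17.pre = false  [g.acc == S.sig]
45. n17.acc = 4  [g.acc * -2 + 44]
46. n16.ok = "u"  [if S₁.pre then S₁.ok else "u"]
47. n16.pre = false  [false]
48. n16.acc = 28  [S₁.acc + S₀.sig + 19]
49. n14.fin = 7  [S.acc - 21]
50. n0.ok = "xv"  ["xv"]
51. n0.pre = true  [A.fin == 7]
52. n0.acc = 26  [B.cnt - 2]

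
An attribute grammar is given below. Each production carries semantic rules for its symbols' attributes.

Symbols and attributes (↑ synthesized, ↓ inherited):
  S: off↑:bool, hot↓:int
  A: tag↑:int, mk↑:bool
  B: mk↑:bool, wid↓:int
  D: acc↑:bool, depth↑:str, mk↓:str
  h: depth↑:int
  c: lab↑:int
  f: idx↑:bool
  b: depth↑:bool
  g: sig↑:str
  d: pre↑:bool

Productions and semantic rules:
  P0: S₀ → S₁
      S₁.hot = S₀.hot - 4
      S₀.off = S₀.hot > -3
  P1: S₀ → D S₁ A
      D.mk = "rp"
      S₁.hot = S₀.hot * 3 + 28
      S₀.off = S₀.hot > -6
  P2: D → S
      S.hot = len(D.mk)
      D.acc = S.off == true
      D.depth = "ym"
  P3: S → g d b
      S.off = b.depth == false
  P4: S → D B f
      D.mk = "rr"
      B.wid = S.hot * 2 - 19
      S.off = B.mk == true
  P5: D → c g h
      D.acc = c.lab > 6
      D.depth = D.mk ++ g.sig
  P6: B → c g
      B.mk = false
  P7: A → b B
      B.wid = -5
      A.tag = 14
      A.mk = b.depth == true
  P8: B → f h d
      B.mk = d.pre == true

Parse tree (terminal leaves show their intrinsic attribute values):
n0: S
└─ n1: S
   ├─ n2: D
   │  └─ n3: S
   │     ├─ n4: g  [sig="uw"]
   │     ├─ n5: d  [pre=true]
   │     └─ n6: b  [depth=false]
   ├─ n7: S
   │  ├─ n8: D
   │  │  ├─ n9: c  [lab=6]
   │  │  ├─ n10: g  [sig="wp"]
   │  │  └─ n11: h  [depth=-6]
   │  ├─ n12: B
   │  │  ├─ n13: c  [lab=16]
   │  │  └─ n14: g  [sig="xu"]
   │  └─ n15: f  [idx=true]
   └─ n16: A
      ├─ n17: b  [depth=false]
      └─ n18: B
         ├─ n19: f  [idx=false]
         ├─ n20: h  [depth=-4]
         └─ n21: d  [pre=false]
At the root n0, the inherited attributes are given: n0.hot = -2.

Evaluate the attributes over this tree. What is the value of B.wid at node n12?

1

1. n0.hot = -2  [given at root]
2. n1.hot = -6  [S₀.hot - 4]
3. n2.mk = "rp"  ["rp"]
4. n3.hot = 2  [len(D.mk)]
5. n4.sig = "uw"  [terminal]
6. n5.pre = true  [terminal]
7. n6.depth = false  [terminal]
8. n3.off = true  [b.depth == false]
9. n2.acc = true  [S.off == true]
10. n2.depth = "ym"  ["ym"]
11. n7.hot = 10  [S₀.hot * 3 + 28]
12. n8.mk = "rr"  ["rr"]
13. n9.lab = 6  [terminal]
14. n10.sig = "wp"  [terminal]
15. n11.depth = -6  [terminal]
16. n8.acc = false  [c.lab > 6]
17. n8.depth = "rrwp"  [D.mk ++ g.sig]
18. n12.wid = 1  [S.hot * 2 - 19]
19. n13.lab = 16  [terminal]
20. n14.sig = "xu"  [terminal]
21. n12.mk = false  [false]
22. n15.idx = true  [terminal]
23. n7.off = false  [B.mk == true]
24. n17.depth = false  [terminal]
25. n18.wid = -5  [-5]
26. n19.idx = false  [terminal]
27. n20.depth = -4  [terminal]
28. n21.pre = false  [terminal]
29. n18.mk = false  [d.pre == true]
30. n16.tag = 14  [14]
31. n16.mk = false  [b.depth == true]
32. n1.off = false  [S₀.hot > -6]
33. n0.off = true  [S₀.hot > -3]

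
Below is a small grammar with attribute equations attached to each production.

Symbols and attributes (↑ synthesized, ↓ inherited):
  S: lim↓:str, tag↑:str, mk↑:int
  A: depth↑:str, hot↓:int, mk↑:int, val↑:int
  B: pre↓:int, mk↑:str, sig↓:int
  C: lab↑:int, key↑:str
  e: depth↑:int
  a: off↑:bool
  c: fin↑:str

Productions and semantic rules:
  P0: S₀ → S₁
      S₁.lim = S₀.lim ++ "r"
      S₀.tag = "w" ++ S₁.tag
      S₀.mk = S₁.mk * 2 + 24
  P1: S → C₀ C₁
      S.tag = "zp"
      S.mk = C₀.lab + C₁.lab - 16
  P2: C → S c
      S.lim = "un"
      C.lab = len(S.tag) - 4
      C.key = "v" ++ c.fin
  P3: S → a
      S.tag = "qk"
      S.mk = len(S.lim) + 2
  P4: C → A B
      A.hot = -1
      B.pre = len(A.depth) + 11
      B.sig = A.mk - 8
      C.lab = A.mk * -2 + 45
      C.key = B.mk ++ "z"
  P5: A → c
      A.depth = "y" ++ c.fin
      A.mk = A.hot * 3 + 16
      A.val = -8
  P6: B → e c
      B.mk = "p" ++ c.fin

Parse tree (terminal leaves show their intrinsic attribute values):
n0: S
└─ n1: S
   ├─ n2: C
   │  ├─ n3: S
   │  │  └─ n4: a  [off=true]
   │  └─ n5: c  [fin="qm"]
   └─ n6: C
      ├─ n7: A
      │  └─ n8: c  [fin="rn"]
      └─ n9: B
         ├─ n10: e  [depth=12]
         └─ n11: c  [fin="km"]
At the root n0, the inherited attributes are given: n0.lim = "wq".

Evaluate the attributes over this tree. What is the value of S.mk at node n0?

26

1. n0.lim = "wq"  [given at root]
2. n1.lim = "wqr"  [S₀.lim ++ "r"]
3. n3.lim = "un"  ["un"]
4. n4.off = true  [terminal]
5. n3.tag = "qk"  ["qk"]
6. n3.mk = 4  [len(S.lim) + 2]
7. n5.fin = "qm"  [terminal]
8. n2.lab = -2  [len(S.tag) - 4]
9. n2.key = "vqm"  ["v" ++ c.fin]
10. n7.hot = -1  [-1]
11. n8.fin = "rn"  [terminal]
12. n7.depth = "yrn"  ["y" ++ c.fin]
13. n7.mk = 13  [A.hot * 3 + 16]
14. n7.val = -8  [-8]
15. n9.pre = 14  [len(A.depth) + 11]
16. n9.sig = 5  [A.mk - 8]
17. n10.depth = 12  [terminal]
18. n11.fin = "km"  [terminal]
19. n9.mk = "pkm"  ["p" ++ c.fin]
20. n6.lab = 19  [A.mk * -2 + 45]
21. n6.key = "pkmz"  [B.mk ++ "z"]
22. n1.tag = "zp"  ["zp"]
23. n1.mk = 1  [C₀.lab + C₁.lab - 16]
24. n0.tag = "wzp"  ["w" ++ S₁.tag]
25. n0.mk = 26  [S₁.mk * 2 + 24]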